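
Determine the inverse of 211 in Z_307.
291

gcd(211, 307) = 1, so the inverse exists.
Extended Euclidean algorithm on (307, 211):
307 = 1 × 211 + 96  ⟹  96 = (1)·307 + (-1)·211
211 = 2 × 96 + 19  ⟹  19 = (-2)·307 + (3)·211
96 = 5 × 19 + 1  ⟹  1 = (11)·307 + (-16)·211
So (-16)·211 ≡ 1 (mod 307), i.e. 211^(-1) ≡ -16 ≡ 291 (mod 307).
Check: 211 × 291 = 61401 ≡ 1 (mod 307)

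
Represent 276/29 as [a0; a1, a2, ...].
[9; 1, 1, 14]

Euclidean algorithm steps:
276 = 9 × 29 + 15
29 = 1 × 15 + 14
15 = 1 × 14 + 1
14 = 14 × 1 + 0
Continued fraction: [9; 1, 1, 14]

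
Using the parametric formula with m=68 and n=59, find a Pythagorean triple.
(1143, 8024, 8105)

Euclid's formula: a = m² - n², b = 2mn, c = m² + n²
m = 68, n = 59
a = 68² - 59² = 4624 - 3481 = 1143
b = 2 × 68 × 59 = 8024
c = 68² + 59² = 4624 + 3481 = 8105
Verification: 1143² + 8024² = 1306449 + 64384576 = 65691025 = 8105² ✓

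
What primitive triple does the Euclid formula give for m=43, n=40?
(249, 3440, 3449)

Euclid's formula: a = m² - n², b = 2mn, c = m² + n²
m = 43, n = 40
a = 43² - 40² = 1849 - 1600 = 249
b = 2 × 43 × 40 = 3440
c = 43² + 40² = 1849 + 1600 = 3449
Verification: 249² + 3440² = 62001 + 11833600 = 11895601 = 3449² ✓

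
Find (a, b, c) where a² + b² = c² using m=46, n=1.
(2115, 92, 2117)

Euclid's formula: a = m² - n², b = 2mn, c = m² + n²
m = 46, n = 1
a = 46² - 1² = 2116 - 1 = 2115
b = 2 × 46 × 1 = 92
c = 46² + 1² = 2116 + 1 = 2117
Verification: 2115² + 92² = 4473225 + 8464 = 4481689 = 2117² ✓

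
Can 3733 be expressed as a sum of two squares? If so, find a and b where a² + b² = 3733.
22² + 57² (a=22, b=57)

Factorization: 3733 = 3733
By Fermat: n is sum of two squares iff every prime p ≡ 3 (mod 4) appears to even power.
All primes ≡ 3 (mod 4) appear to even power.
Search a = 0, 1, 2, … for 3733 - a² a perfect square: first hit at a = 22: 3733 - 484 = 3249 = 57².
3733 = 22² + 57² = 484 + 3249 ✓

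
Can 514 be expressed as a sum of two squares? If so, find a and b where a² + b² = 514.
15² + 17² (a=15, b=17)

Factorization: 514 = 2 × 257
By Fermat: n is sum of two squares iff every prime p ≡ 3 (mod 4) appears to even power.
All primes ≡ 3 (mod 4) appear to even power.
Search a = 0, 1, 2, … for 514 - a² a perfect square: first hit at a = 15: 514 - 225 = 289 = 17².
514 = 15² + 17² = 225 + 289 ✓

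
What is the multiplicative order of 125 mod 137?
136

137 is prime, so ord(125) divides φ(137) = 136.
Divisors of 136: 1, 2, 4, 8, 17, 34, 68, 136.
Repeated squaring: 125^1 ≡ 125, 125^2 ≡ 7, 125^4 ≡ 49, 125^8 ≡ 72, 125^16 ≡ 115, 125^32 ≡ 73, 125^64 ≡ 123, 125^128 ≡ 59 (mod 137).
Test 125^d mod 137 for each divisor d in increasing order:
125^1 ≡ 125
125^2 ≡ 7
125^4 ≡ 49
125^8 ≡ 72
125^17 = 125^16·125^1 ≡ 127
125^34 = 125^32·125^2 ≡ 100
125^68 = 125^64·125^4 ≡ 136
125^136 = 125^128·125^8 ≡ 1  ← first divisor giving 1
The order is 136.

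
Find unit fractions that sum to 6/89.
1/15 + 1/1335

Greedy algorithm:
6/89: ceiling(89/6) = 15, use 1/15
1/1335: ceiling(1335/1) = 1335, use 1/1335
Result: 6/89 = 1/15 + 1/1335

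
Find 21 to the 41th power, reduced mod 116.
69

Repeated squaring. Binary of 41 = 101001.
21^1 ≡ 21 (mod 116); 21^2 ≡ 93 (mod 116); 21^4 ≡ 65 (mod 116); 21^8 ≡ 49 (mod 116); 21^16 ≡ 81 (mod 116); 21^32 ≡ 65 (mod 116)
21^41 = 21^1 × 21^8 × 21^32 ≡ 69 (mod 116)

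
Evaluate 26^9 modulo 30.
26

Repeated squaring. Binary of 9 = 1001.
26^1 ≡ 26 (mod 30); 26^2 ≡ 16 (mod 30); 26^4 ≡ 16 (mod 30); 26^8 ≡ 16 (mod 30)
26^9 = 26^1 × 26^8 ≡ 26 (mod 30)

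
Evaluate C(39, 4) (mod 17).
5

Using Lucas' theorem:
Write n=39 and k=4 in base 17:
n in base 17: [2, 5]
k in base 17: [0, 4]
C(39,4) mod 17 = ∏ C(n_i, k_i) mod 17
Digit binomials (mod 17): C(2,0) = 1; C(5,4) = 5
Product: 1 × 5 = 5 ≡ 5 (mod 17)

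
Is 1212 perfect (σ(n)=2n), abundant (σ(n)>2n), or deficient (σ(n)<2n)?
abundant

Proper divisors of 1212: sum = 1 + 2 + 3 + 4 + 6 + 12 + 101 + 202 + 303 + 404 + 606 = 1644
Since 1644 > 1212, 1212 is abundant.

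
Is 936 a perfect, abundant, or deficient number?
abundant

Proper divisors of 936: sum = 1 + 2 + 3 + 4 + 6 + 8 + 9 + 12 + ... + 156 + 234 + 312 + 468 (23 divisors) = 1794
Since 1794 > 936, 936 is abundant.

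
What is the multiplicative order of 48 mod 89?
88

89 is prime, so ord(48) divides φ(89) = 88.
Divisors of 88: 1, 2, 4, 8, 11, 22, 44, 88.
Repeated squaring: 48^1 ≡ 48, 48^2 ≡ 79, 48^4 ≡ 11, 48^8 ≡ 32, 48^16 ≡ 45, 48^32 ≡ 67, 48^64 ≡ 39 (mod 89).
Test 48^d mod 89 for each divisor d in increasing order:
48^1 ≡ 48
48^2 ≡ 79
48^4 ≡ 11
48^8 ≡ 32
48^11 = 48^8·48^2·48^1 ≡ 37
48^22 = 48^16·48^4·48^2 ≡ 34
48^44 = 48^32·48^8·48^4 ≡ 88
48^88 = 48^64·48^16·48^8 ≡ 1  ← first divisor giving 1
The order is 88.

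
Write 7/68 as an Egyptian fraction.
1/10 + 1/340

Greedy algorithm:
7/68: ceiling(68/7) = 10, use 1/10
1/340: ceiling(340/1) = 340, use 1/340
Result: 7/68 = 1/10 + 1/340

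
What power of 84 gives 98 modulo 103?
44

Baby-step giant-step with step n = ⌈√103⌉ = 11.
Baby steps 84^j mod 103 (j:value) for j=0..10: 0:1, 1:84, 2:52, 3:42, 4:26, 5:21, 6:13, 7:62, 8:58, 9:31, 10:29.
Giant-step multiplier: 84^(-11) ≡ 84^(102-11) = 84^91 ≡ 20 (mod 103).
Giant steps γ_i = 98·20^i mod 103: γ_0=98, γ_1=3, γ_2=60, γ_3=67, γ_4=1 (in table at j=0).
x = i·n + j = 4·11 + 0 = 44.
Check: 84^44 ≡ 98 (mod 103).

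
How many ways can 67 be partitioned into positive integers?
2679689

p(n) counts ways to write n as a sum of positive integers (order ignored).
Euler's pentagonal recurrence: p(k) = p(k-1) + p(k-2) - p(k-5) - p(k-7) + p(k-12) + p(k-15) - ... (offsets j(3j∓1)/2, signs ++--, p(0)=1, p(<0)=0).
DP table for k = 0..66: p(0)=1, p(1)=1, p(2)=2, p(3)=3, p(4)=5, p(5)=7, p(6)=11, p(7)=15, p(8)=22, p(9)=30, p(10)=42, p(11)=56, p(12)=77, p(13)=101, p(14)=135, p(15)=176, p(16)=231, p(17)=297, p(18)=385, p(19)=490, p(20)=627, p(21)=792, p(22)=1002, p(23)=1255, p(24)=1575, p(25)=1958, p(26)=2436, p(27)=3010, p(28)=3718, p(29)=4565, p(30)=5604, p(31)=6842, p(32)=8349, p(33)=10143, p(34)=12310, p(35)=14883, p(36)=17977, p(37)=21637, p(38)=26015, p(39)=31185, p(40)=37338, p(41)=44583, p(42)=53174, p(43)=63261, p(44)=75175, p(45)=89134, p(46)=105558, p(47)=124754, p(48)=147273, p(49)=173525, p(50)=204226, p(51)=239943, p(52)=281589, p(53)=329931, p(54)=386155, p(55)=451276, p(56)=526823, p(57)=614154, p(58)=715220, p(59)=831820, p(60)=966467, p(61)=1121505, p(62)=1300156, p(63)=1505499, p(64)=1741630, p(65)=2012558, p(66)=2323520.
Final step: p(67) = p(66) + p(65) - p(62) - p(60) + p(55) + p(52) - p(45) - p(41) + p(32) + p(27) - p(16) - p(10)
= 2323520 + 2012558 - 1300156 - 966467 + 451276 + 281589 - 89134 - 44583 + 8349 + 3010 - 231 - 42
= 2679689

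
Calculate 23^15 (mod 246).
245

Repeated squaring. Binary of 15 = 1111.
23^1 ≡ 23 (mod 246); 23^2 ≡ 37 (mod 246); 23^4 ≡ 139 (mod 246); 23^8 ≡ 133 (mod 246)
23^15 = 23^1 × 23^2 × 23^4 × 23^8 ≡ 245 (mod 246)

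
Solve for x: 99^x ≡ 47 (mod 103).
85

Baby-step giant-step with step n = ⌈√103⌉ = 11.
Baby steps 99^j mod 103 (j:value) for j=0..10: 0:1, 1:99, 2:16, 3:39, 4:50, 5:6, 6:79, 7:96, 8:28, 9:94, 10:36.
Giant-step multiplier: 99^(-11) ≡ 99^(102-11) = 99^91 ≡ 5 (mod 103).
Giant steps γ_i = 47·5^i mod 103: γ_0=47, γ_1=29, γ_2=42, γ_3=4, γ_4=20, γ_5=100, γ_6=88, γ_7=28 (in table at j=8).
x = i·n + j = 7·11 + 8 = 85.
Check: 99^85 ≡ 47 (mod 103).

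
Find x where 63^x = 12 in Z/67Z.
37

Baby-step giant-step with step n = ⌈√67⌉ = 9.
Baby steps 63^j mod 67 (j:value) for j=0..8: 0:1, 1:63, 2:16, 3:3, 4:55, 5:48, 6:9, 7:31, 8:10.
Giant-step multiplier: 63^(-9) ≡ 63^(66-9) = 63^57 ≡ 5 (mod 67).
Giant steps γ_i = 12·5^i mod 67: γ_0=12, γ_1=60, γ_2=32, γ_3=26, γ_4=63 (in table at j=1).
x = i·n + j = 4·9 + 1 = 37.
Check: 63^37 ≡ 12 (mod 67).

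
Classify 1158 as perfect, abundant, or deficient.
abundant

Proper divisors of 1158: sum = 1 + 2 + 3 + 6 + 193 + 386 + 579 = 1170
Since 1170 > 1158, 1158 is abundant.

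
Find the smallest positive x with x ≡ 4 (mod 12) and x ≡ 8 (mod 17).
76

Using Chinese Remainder Theorem:
M = 12 × 17 = 204
M1 = 17, M2 = 12
y1 = 17^(-1) mod 12 = 5
y2 = 12^(-1) mod 17 = 10
x = (4×17×5 + 8×12×10) mod 204 = 76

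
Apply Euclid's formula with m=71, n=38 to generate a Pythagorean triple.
(3597, 5396, 6485)

Euclid's formula: a = m² - n², b = 2mn, c = m² + n²
m = 71, n = 38
a = 71² - 38² = 5041 - 1444 = 3597
b = 2 × 71 × 38 = 5396
c = 71² + 38² = 5041 + 1444 = 6485
Verification: 3597² + 5396² = 12938409 + 29116816 = 42055225 = 6485² ✓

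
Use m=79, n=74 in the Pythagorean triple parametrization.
(765, 11692, 11717)

Euclid's formula: a = m² - n², b = 2mn, c = m² + n²
m = 79, n = 74
a = 79² - 74² = 6241 - 5476 = 765
b = 2 × 79 × 74 = 11692
c = 79² + 74² = 6241 + 5476 = 11717
Verification: 765² + 11692² = 585225 + 136702864 = 137288089 = 11717² ✓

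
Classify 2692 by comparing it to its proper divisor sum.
deficient

Proper divisors of 2692: sum = 1 + 2 + 4 + 673 + 1346 = 2026
Since 2026 < 2692, 2692 is deficient.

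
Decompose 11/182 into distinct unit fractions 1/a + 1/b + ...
1/17 + 1/619 + 1/1915186

Greedy algorithm:
11/182: ceiling(182/11) = 17, use 1/17
5/3094: ceiling(3094/5) = 619, use 1/619
1/1915186: ceiling(1915186/1) = 1915186, use 1/1915186
Result: 11/182 = 1/17 + 1/619 + 1/1915186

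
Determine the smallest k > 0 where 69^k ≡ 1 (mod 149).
74

149 is prime, so ord(69) divides φ(149) = 148.
Divisors of 148: 1, 2, 4, 37, 74, 148.
Repeated squaring: 69^1 ≡ 69, 69^2 ≡ 142, 69^4 ≡ 49, 69^8 ≡ 17, 69^16 ≡ 140, 69^32 ≡ 81, 69^64 ≡ 5, 69^128 ≡ 25 (mod 149).
Test 69^d mod 149 for each divisor d in increasing order:
69^1 ≡ 69
69^2 ≡ 142
69^4 ≡ 49
69^37 = 69^32·69^4·69^1 ≡ 148
69^74 = 69^64·69^8·69^2 ≡ 1  ← first divisor giving 1
The order is 74.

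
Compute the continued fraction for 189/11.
[17; 5, 2]

Euclidean algorithm steps:
189 = 17 × 11 + 2
11 = 5 × 2 + 1
2 = 2 × 1 + 0
Continued fraction: [17; 5, 2]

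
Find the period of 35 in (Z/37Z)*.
36

37 is prime, so ord(35) divides φ(37) = 36.
Divisors of 36: 1, 2, 3, 4, 6, 9, 12, 18, 36.
Repeated squaring: 35^1 ≡ 35, 35^2 ≡ 4, 35^4 ≡ 16, 35^8 ≡ 34, 35^16 ≡ 9, 35^32 ≡ 7 (mod 37).
Test 35^d mod 37 for each divisor d in increasing order:
35^1 ≡ 35
35^2 ≡ 4
35^3 = 35^2·35^1 ≡ 29
35^4 ≡ 16
35^6 = 35^4·35^2 ≡ 27
35^9 = 35^8·35^1 ≡ 6
35^12 = 35^8·35^4 ≡ 26
35^18 = 35^16·35^2 ≡ 36
35^36 = 35^32·35^4 ≡ 1  ← first divisor giving 1
The order is 36.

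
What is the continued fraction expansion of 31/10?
[3; 10]

Euclidean algorithm steps:
31 = 3 × 10 + 1
10 = 10 × 1 + 0
Continued fraction: [3; 10]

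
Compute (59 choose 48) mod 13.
0

Using Lucas' theorem:
Write n=59 and k=48 in base 13:
n in base 13: [4, 7]
k in base 13: [3, 9]
C(59,48) mod 13 = ∏ C(n_i, k_i) mod 13
Digit binomials (mod 13): C(4,3) = 4; C(7,9) = 0 (k_i > n_i)
Product: 4 × 0 = 0 ≡ 0 (mod 13)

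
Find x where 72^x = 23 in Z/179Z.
25

Baby-step giant-step with step n = ⌈√179⌉ = 14.
Baby steps 72^j mod 179 (j:value) for j=0..13: 0:1, 1:72, 2:172, 3:33, 4:49, 5:127, 6:15, 7:6, 8:74, 9:137, 10:19, 11:115, 12:46, 13:90.
Giant-step multiplier: 72^(-14) ≡ 72^(178-14) = 72^164 ≡ 5 (mod 179).
Giant steps γ_i = 23·5^i mod 179: γ_0=23, γ_1=115 (in table at j=11).
x = i·n + j = 1·14 + 11 = 25.
Check: 72^25 ≡ 23 (mod 179).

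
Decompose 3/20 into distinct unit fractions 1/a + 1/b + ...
1/7 + 1/140

Greedy algorithm:
3/20: ceiling(20/3) = 7, use 1/7
1/140: ceiling(140/1) = 140, use 1/140
Result: 3/20 = 1/7 + 1/140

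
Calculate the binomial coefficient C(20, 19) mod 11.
9

Using Lucas' theorem:
Write n=20 and k=19 in base 11:
n in base 11: [1, 9]
k in base 11: [1, 8]
C(20,19) mod 11 = ∏ C(n_i, k_i) mod 11
Digit binomials (mod 11): C(1,1) = 1; C(9,8) = 9
Product: 1 × 9 = 9 ≡ 9 (mod 11)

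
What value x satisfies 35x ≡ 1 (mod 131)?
15

gcd(35, 131) = 1, so the inverse exists.
Extended Euclidean algorithm on (131, 35):
131 = 3 × 35 + 26  ⟹  26 = (1)·131 + (-3)·35
35 = 1 × 26 + 9  ⟹  9 = (-1)·131 + (4)·35
26 = 2 × 9 + 8  ⟹  8 = (3)·131 + (-11)·35
9 = 1 × 8 + 1  ⟹  1 = (-4)·131 + (15)·35
So (15)·35 ≡ 1 (mod 131), i.e. 35^(-1) ≡ 15 (mod 131).
Check: 35 × 15 = 525 ≡ 1 (mod 131)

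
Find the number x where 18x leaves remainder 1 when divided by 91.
86

gcd(18, 91) = 1, so the inverse exists.
Extended Euclidean algorithm on (91, 18):
91 = 5 × 18 + 1  ⟹  1 = (1)·91 + (-5)·18
So (-5)·18 ≡ 1 (mod 91), i.e. 18^(-1) ≡ -5 ≡ 86 (mod 91).
Check: 18 × 86 = 1548 ≡ 1 (mod 91)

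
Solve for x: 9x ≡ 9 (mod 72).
x ≡ 1 (mod 8)

gcd(9, 72) = 9, which divides 9, so solutions exist.
Divide through by 9: x ≡ 1 (mod 8).
The coefficient of x is now 1, so x ≡ 1 (mod 8).
Check: 9 × 1 = 9 ≡ 9 (mod 72).
x ≡ 1 (mod 8), giving 9 solutions mod 72.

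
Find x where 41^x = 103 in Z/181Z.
97

Baby-step giant-step with step n = ⌈√181⌉ = 14.
Baby steps 41^j mod 181 (j:value) for j=0..13: 0:1, 1:41, 2:52, 3:141, 4:170, 5:92, 6:152, 7:78, 8:121, 9:74, 10:138, 11:47, 12:117, 13:91.
Giant-step multiplier: 41^(-14) ≡ 41^(180-14) = 41^166 ≡ 106 (mod 181).
Giant steps γ_i = 103·106^i mod 181: γ_0=103, γ_1=58, γ_2=175, γ_3=88, γ_4=97, γ_5=146, γ_6=91 (in table at j=13).
x = i·n + j = 6·14 + 13 = 97.
Check: 41^97 ≡ 103 (mod 181).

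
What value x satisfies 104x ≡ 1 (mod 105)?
104

gcd(104, 105) = 1, so the inverse exists.
Extended Euclidean algorithm on (105, 104):
105 = 1 × 104 + 1  ⟹  1 = (1)·105 + (-1)·104
So (-1)·104 ≡ 1 (mod 105), i.e. 104^(-1) ≡ -1 ≡ 104 (mod 105).
Check: 104 × 104 = 10816 ≡ 1 (mod 105)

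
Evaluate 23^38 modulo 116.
45

Repeated squaring. Binary of 38 = 100110.
23^1 ≡ 23 (mod 116); 23^2 ≡ 65 (mod 116); 23^4 ≡ 49 (mod 116); 23^8 ≡ 81 (mod 116); 23^16 ≡ 65 (mod 116); 23^32 ≡ 49 (mod 116)
23^38 = 23^2 × 23^4 × 23^32 ≡ 45 (mod 116)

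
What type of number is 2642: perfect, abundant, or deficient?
deficient

Proper divisors of 2642: sum = 1 + 2 + 1321 = 1324
Since 1324 < 2642, 2642 is deficient.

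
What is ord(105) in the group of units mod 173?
172

173 is prime, so ord(105) divides φ(173) = 172.
Divisors of 172: 1, 2, 4, 43, 86, 172.
Repeated squaring: 105^1 ≡ 105, 105^2 ≡ 126, 105^4 ≡ 133, 105^8 ≡ 43, 105^16 ≡ 119, 105^32 ≡ 148, 105^64 ≡ 106, 105^128 ≡ 164 (mod 173).
Test 105^d mod 173 for each divisor d in increasing order:
105^1 ≡ 105
105^2 ≡ 126
105^4 ≡ 133
105^43 = 105^32·105^8·105^2·105^1 ≡ 80
105^86 = 105^64·105^16·105^4·105^2 ≡ 172
105^172 = 105^128·105^32·105^8·105^4 ≡ 1  ← first divisor giving 1
The order is 172.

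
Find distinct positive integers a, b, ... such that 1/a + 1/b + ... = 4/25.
1/7 + 1/59 + 1/5163 + 1/53307975

Greedy algorithm:
4/25: ceiling(25/4) = 7, use 1/7
3/175: ceiling(175/3) = 59, use 1/59
2/10325: ceiling(10325/2) = 5163, use 1/5163
1/53307975: ceiling(53307975/1) = 53307975, use 1/53307975
Result: 4/25 = 1/7 + 1/59 + 1/5163 + 1/53307975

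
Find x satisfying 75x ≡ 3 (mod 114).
x ≡ 35 (mod 38)

gcd(75, 114) = 3, which divides 3, so solutions exist.
Divide through by 3: 25x ≡ 1 (mod 38).
Find 25^(-1) mod 38 by the extended Euclidean algorithm:
38 = 1 × 25 + 13  ⟹  13 = (1)·38 + (-1)·25
25 = 1 × 13 + 12  ⟹  12 = (-1)·38 + (2)·25
13 = 1 × 12 + 1  ⟹  1 = (2)·38 + (-3)·25
So (-3)·25 ≡ 1 (mod 38), i.e. 25^(-1) ≡ -3 ≡ 35 (mod 38).
x ≡ 35 × 1 = 35 ≡ 35 (mod 38).
Check: 75 × 35 = 2625 ≡ 3 (mod 114).
x ≡ 35 (mod 38), giving 3 solutions mod 114.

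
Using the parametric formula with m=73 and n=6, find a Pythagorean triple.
(5293, 876, 5365)

Euclid's formula: a = m² - n², b = 2mn, c = m² + n²
m = 73, n = 6
a = 73² - 6² = 5329 - 36 = 5293
b = 2 × 73 × 6 = 876
c = 73² + 6² = 5329 + 36 = 5365
Verification: 5293² + 876² = 28015849 + 767376 = 28783225 = 5365² ✓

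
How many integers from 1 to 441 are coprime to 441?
252

441 = 3^2 × 7^2
φ(n) = n × ∏(1 - 1/p) for each prime p dividing n
φ(441) = 441 × (1 - 1/3) × (1 - 1/7) = 252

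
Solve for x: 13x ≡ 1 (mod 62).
43

gcd(13, 62) = 1, so the inverse exists.
Extended Euclidean algorithm on (62, 13):
62 = 4 × 13 + 10  ⟹  10 = (1)·62 + (-4)·13
13 = 1 × 10 + 3  ⟹  3 = (-1)·62 + (5)·13
10 = 3 × 3 + 1  ⟹  1 = (4)·62 + (-19)·13
So (-19)·13 ≡ 1 (mod 62), i.e. 13^(-1) ≡ -19 ≡ 43 (mod 62).
Check: 13 × 43 = 559 ≡ 1 (mod 62)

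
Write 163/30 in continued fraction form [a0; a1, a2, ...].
[5; 2, 3, 4]

Euclidean algorithm steps:
163 = 5 × 30 + 13
30 = 2 × 13 + 4
13 = 3 × 4 + 1
4 = 4 × 1 + 0
Continued fraction: [5; 2, 3, 4]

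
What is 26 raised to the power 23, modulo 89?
6

Repeated squaring. Binary of 23 = 10111.
26^1 ≡ 26 (mod 89); 26^2 ≡ 53 (mod 89); 26^4 ≡ 50 (mod 89); 26^8 ≡ 8 (mod 89); 26^16 ≡ 64 (mod 89)
26^23 = 26^1 × 26^2 × 26^4 × 26^16 ≡ 6 (mod 89)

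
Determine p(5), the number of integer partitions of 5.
7

p(n) counts ways to write n as a sum of positive integers (order ignored).
Examples: 5; 4 + 1; 3 + 2; 3 + 1 + 1; 2 + 2 + 1; ... (7 total)
p(5) = 7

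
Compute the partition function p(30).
5604

p(n) counts ways to write n as a sum of positive integers (order ignored).
Euler's pentagonal recurrence: p(k) = p(k-1) + p(k-2) - p(k-5) - p(k-7) + p(k-12) + p(k-15) - ... (offsets j(3j∓1)/2, signs ++--, p(0)=1, p(<0)=0).
DP table for k = 0..29: p(0)=1, p(1)=1, p(2)=2, p(3)=3, p(4)=5, p(5)=7, p(6)=11, p(7)=15, p(8)=22, p(9)=30, p(10)=42, p(11)=56, p(12)=77, p(13)=101, p(14)=135, p(15)=176, p(16)=231, p(17)=297, p(18)=385, p(19)=490, p(20)=627, p(21)=792, p(22)=1002, p(23)=1255, p(24)=1575, p(25)=1958, p(26)=2436, p(27)=3010, p(28)=3718, p(29)=4565.
Final step: p(30) = p(29) + p(28) - p(25) - p(23) + p(18) + p(15) - p(8) - p(4)
= 4565 + 3718 - 1958 - 1255 + 385 + 176 - 22 - 5
= 5604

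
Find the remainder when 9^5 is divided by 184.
169

Repeated squaring. Binary of 5 = 101.
9^1 ≡ 9 (mod 184); 9^2 ≡ 81 (mod 184); 9^4 ≡ 121 (mod 184)
9^5 = 9^1 × 9^4 ≡ 169 (mod 184)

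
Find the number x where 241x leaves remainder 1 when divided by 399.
250

gcd(241, 399) = 1, so the inverse exists.
Extended Euclidean algorithm on (399, 241):
399 = 1 × 241 + 158  ⟹  158 = (1)·399 + (-1)·241
241 = 1 × 158 + 83  ⟹  83 = (-1)·399 + (2)·241
158 = 1 × 83 + 75  ⟹  75 = (2)·399 + (-3)·241
83 = 1 × 75 + 8  ⟹  8 = (-3)·399 + (5)·241
75 = 9 × 8 + 3  ⟹  3 = (29)·399 + (-48)·241
8 = 2 × 3 + 2  ⟹  2 = (-61)·399 + (101)·241
3 = 1 × 2 + 1  ⟹  1 = (90)·399 + (-149)·241
So (-149)·241 ≡ 1 (mod 399), i.e. 241^(-1) ≡ -149 ≡ 250 (mod 399).
Check: 241 × 250 = 60250 ≡ 1 (mod 399)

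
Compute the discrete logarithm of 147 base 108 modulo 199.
75

Baby-step giant-step with step n = ⌈√199⌉ = 15.
Baby steps 108^j mod 199 (j:value) for j=0..14: 0:1, 1:108, 2:122, 3:42, 4:158, 5:149, 6:172, 7:69, 8:89, 9:60, 10:112, 11:156, 12:132, 13:127, 14:184.
Giant-step multiplier: 108^(-15) ≡ 108^(198-15) = 108^183 ≡ 135 (mod 199).
Giant steps γ_i = 147·135^i mod 199: γ_0=147, γ_1=144, γ_2=137, γ_3=187, γ_4=171, γ_5=1 (in table at j=0).
x = i·n + j = 5·15 + 0 = 75.
Check: 108^75 ≡ 147 (mod 199).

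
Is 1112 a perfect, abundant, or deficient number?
deficient

Proper divisors of 1112: sum = 1 + 2 + 4 + 8 + 139 + 278 + 556 = 988
Since 988 < 1112, 1112 is deficient.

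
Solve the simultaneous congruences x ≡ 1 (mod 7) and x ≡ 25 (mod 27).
106

Using Chinese Remainder Theorem:
M = 7 × 27 = 189
M1 = 27, M2 = 7
y1 = 27^(-1) mod 7 = 6
y2 = 7^(-1) mod 27 = 4
x = (1×27×6 + 25×7×4) mod 189 = 106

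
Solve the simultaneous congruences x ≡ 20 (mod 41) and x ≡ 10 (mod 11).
307

Using Chinese Remainder Theorem:
M = 41 × 11 = 451
M1 = 11, M2 = 41
y1 = 11^(-1) mod 41 = 15
y2 = 41^(-1) mod 11 = 7
x = (20×11×15 + 10×41×7) mod 451 = 307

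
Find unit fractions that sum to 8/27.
1/4 + 1/22 + 1/1188

Greedy algorithm:
8/27: ceiling(27/8) = 4, use 1/4
5/108: ceiling(108/5) = 22, use 1/22
1/1188: ceiling(1188/1) = 1188, use 1/1188
Result: 8/27 = 1/4 + 1/22 + 1/1188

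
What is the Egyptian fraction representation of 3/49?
1/17 + 1/417 + 1/347361

Greedy algorithm:
3/49: ceiling(49/3) = 17, use 1/17
2/833: ceiling(833/2) = 417, use 1/417
1/347361: ceiling(347361/1) = 347361, use 1/347361
Result: 3/49 = 1/17 + 1/417 + 1/347361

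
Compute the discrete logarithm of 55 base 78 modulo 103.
82

Baby-step giant-step with step n = ⌈√103⌉ = 11.
Baby steps 78^j mod 103 (j:value) for j=0..10: 0:1, 1:78, 2:7, 3:31, 4:49, 5:11, 6:34, 7:77, 8:32, 9:24, 10:18.
Giant-step multiplier: 78^(-11) ≡ 78^(102-11) = 78^91 ≡ 84 (mod 103).
Giant steps γ_i = 55·84^i mod 103: γ_0=55, γ_1=88, γ_2=79, γ_3=44, γ_4=91, γ_5=22, γ_6=97, γ_7=11 (in table at j=5).
x = i·n + j = 7·11 + 5 = 82.
Check: 78^82 ≡ 55 (mod 103).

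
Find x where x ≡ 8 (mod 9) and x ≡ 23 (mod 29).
197

Using Chinese Remainder Theorem:
M = 9 × 29 = 261
M1 = 29, M2 = 9
y1 = 29^(-1) mod 9 = 5
y2 = 9^(-1) mod 29 = 13
x = (8×29×5 + 23×9×13) mod 261 = 197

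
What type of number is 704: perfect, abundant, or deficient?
abundant

Proper divisors of 704: sum = 1 + 2 + 4 + 8 + 11 + 16 + 22 + 32 + 44 + 64 + 88 + 176 + 352 = 820
Since 820 > 704, 704 is abundant.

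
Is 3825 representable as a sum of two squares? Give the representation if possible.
15² + 60² (a=15, b=60)

Factorization: 3825 = 3^2 × 5^2 × 17
By Fermat: n is sum of two squares iff every prime p ≡ 3 (mod 4) appears to even power.
All primes ≡ 3 (mod 4) appear to even power.
Search a = 0, 1, 2, … for 3825 - a² a perfect square: first hit at a = 15: 3825 - 225 = 3600 = 60².
3825 = 15² + 60² = 225 + 3600 ✓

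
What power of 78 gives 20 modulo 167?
97

Baby-step giant-step with step n = ⌈√167⌉ = 13.
Baby steps 78^j mod 167 (j:value) for j=0..12: 0:1, 1:78, 2:72, 3:105, 4:7, 5:45, 6:3, 7:67, 8:49, 9:148, 10:21, 11:135, 12:9.
Giant-step multiplier: 78^(-13) ≡ 78^(166-13) = 78^153 ≡ 113 (mod 167).
Giant steps γ_i = 20·113^i mod 167: γ_0=20, γ_1=89, γ_2=37, γ_3=6, γ_4=10, γ_5=128, γ_6=102, γ_7=3 (in table at j=6).
x = i·n + j = 7·13 + 6 = 97.
Check: 78^97 ≡ 20 (mod 167).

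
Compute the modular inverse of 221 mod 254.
177

gcd(221, 254) = 1, so the inverse exists.
Extended Euclidean algorithm on (254, 221):
254 = 1 × 221 + 33  ⟹  33 = (1)·254 + (-1)·221
221 = 6 × 33 + 23  ⟹  23 = (-6)·254 + (7)·221
33 = 1 × 23 + 10  ⟹  10 = (7)·254 + (-8)·221
23 = 2 × 10 + 3  ⟹  3 = (-20)·254 + (23)·221
10 = 3 × 3 + 1  ⟹  1 = (67)·254 + (-77)·221
So (-77)·221 ≡ 1 (mod 254), i.e. 221^(-1) ≡ -77 ≡ 177 (mod 254).
Check: 221 × 177 = 39117 ≡ 1 (mod 254)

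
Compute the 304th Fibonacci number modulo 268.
139

Matrix identity: Q^n = [[F_(n+1), F_n], [F_n, F_(n-1)]] with Q = [[1,1],[1,0]].
n = 304 = 100110000₂. Square-and-multiply, entries mod 268:
Q^1 = [[1,1],[1,0]]
Q^2 = (Q^1)² = [[2,1],[1,1]]
Q^4 = (Q^2)² = [[5,3],[3,2]]
Q^9 = (Q^4)²·Q = [[55,34],[34,21]]
Q^19 = (Q^9)²·Q = [[65,161],[161,172]]
Q^38 = (Q^19)² = [[130,101],[101,29]]
Q^76 = (Q^38)² = [[33,247],[247,54]]
Q^152 = (Q^76)² = [[190,49],[49,141]]
Q^304 = (Q^152)² = [[177,139],[139,38]]
F_304 mod 268 = Q^304[0][1] = 139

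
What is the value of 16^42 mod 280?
176

Repeated squaring. Binary of 42 = 101010.
16^1 ≡ 16 (mod 280); 16^2 ≡ 256 (mod 280); 16^4 ≡ 16 (mod 280); 16^8 ≡ 256 (mod 280); 16^16 ≡ 16 (mod 280); 16^32 ≡ 256 (mod 280)
16^42 = 16^2 × 16^8 × 16^32 ≡ 176 (mod 280)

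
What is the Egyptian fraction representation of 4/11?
1/3 + 1/33

Greedy algorithm:
4/11: ceiling(11/4) = 3, use 1/3
1/33: ceiling(33/1) = 33, use 1/33
Result: 4/11 = 1/3 + 1/33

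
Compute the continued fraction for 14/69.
[0; 4, 1, 13]

Euclidean algorithm steps:
14 = 0 × 69 + 14
69 = 4 × 14 + 13
14 = 1 × 13 + 1
13 = 13 × 1 + 0
Continued fraction: [0; 4, 1, 13]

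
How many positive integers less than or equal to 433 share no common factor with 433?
432

433 = 433
φ(n) = n × ∏(1 - 1/p) for each prime p dividing n
φ(433) = 433 × (1 - 1/433) = 432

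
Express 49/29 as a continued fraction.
[1; 1, 2, 4, 2]

Euclidean algorithm steps:
49 = 1 × 29 + 20
29 = 1 × 20 + 9
20 = 2 × 9 + 2
9 = 4 × 2 + 1
2 = 2 × 1 + 0
Continued fraction: [1; 1, 2, 4, 2]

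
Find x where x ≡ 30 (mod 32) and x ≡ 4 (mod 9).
94

Using Chinese Remainder Theorem:
M = 32 × 9 = 288
M1 = 9, M2 = 32
y1 = 9^(-1) mod 32 = 25
y2 = 32^(-1) mod 9 = 2
x = (30×9×25 + 4×32×2) mod 288 = 94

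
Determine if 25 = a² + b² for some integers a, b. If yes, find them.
0² + 5² (a=0, b=5)

Factorization: 25 = 5^2
By Fermat: n is sum of two squares iff every prime p ≡ 3 (mod 4) appears to even power.
All primes ≡ 3 (mod 4) appear to even power.
Search a = 0, 1, 2, … for 25 - a² a perfect square: first hit at a = 0: 25 - 0 = 25 = 5².
25 = 0² + 5² = 0 + 25 ✓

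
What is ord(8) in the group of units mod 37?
12

37 is prime, so ord(8) divides φ(37) = 36.
Divisors of 36: 1, 2, 3, 4, 6, 9, 12, 18, 36.
Repeated squaring: 8^1 ≡ 8, 8^2 ≡ 27, 8^4 ≡ 26, 8^8 ≡ 10, 8^16 ≡ 26, 8^32 ≡ 10 (mod 37).
Test 8^d mod 37 for each divisor d in increasing order:
8^1 ≡ 8
8^2 ≡ 27
8^3 = 8^2·8^1 ≡ 31
8^4 ≡ 26
8^6 = 8^4·8^2 ≡ 36
8^9 = 8^8·8^1 ≡ 6
8^12 = 8^8·8^4 ≡ 1  ← first divisor giving 1
The order is 12.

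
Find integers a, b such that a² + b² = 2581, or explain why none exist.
9² + 50² (a=9, b=50)

Factorization: 2581 = 29 × 89
By Fermat: n is sum of two squares iff every prime p ≡ 3 (mod 4) appears to even power.
All primes ≡ 3 (mod 4) appear to even power.
Search a = 0, 1, 2, … for 2581 - a² a perfect square: first hit at a = 9: 2581 - 81 = 2500 = 50².
2581 = 9² + 50² = 81 + 2500 ✓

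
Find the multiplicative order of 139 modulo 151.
75

151 is prime, so ord(139) divides φ(151) = 150.
Divisors of 150: 1, 2, 3, 5, 6, 10, 15, 25, 30, 50, 75, 150.
Repeated squaring: 139^1 ≡ 139, 139^2 ≡ 144, 139^4 ≡ 49, 139^8 ≡ 136, 139^16 ≡ 74, 139^32 ≡ 40, 139^64 ≡ 90, 139^128 ≡ 97 (mod 151).
Test 139^d mod 151 for each divisor d in increasing order:
139^1 ≡ 139
139^2 ≡ 144
139^3 = 139^2·139^1 ≡ 84
139^5 = 139^4·139^1 ≡ 16
139^6 = 139^4·139^2 ≡ 110
139^10 = 139^8·139^2 ≡ 105
139^15 = 139^8·139^4·139^2·139^1 ≡ 19
139^25 = 139^16·139^8·139^1 ≡ 32
139^30 = 139^16·139^8·139^4·139^2 ≡ 59
139^50 = 139^32·139^16·139^2 ≡ 118
139^75 = 139^64·139^8·139^2·139^1 ≡ 1  ← first divisor giving 1
The order is 75.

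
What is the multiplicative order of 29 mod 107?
53

107 is prime, so ord(29) divides φ(107) = 106.
Divisors of 106: 1, 2, 53, 106.
Repeated squaring: 29^1 ≡ 29, 29^2 ≡ 92, 29^4 ≡ 11, 29^8 ≡ 14, 29^16 ≡ 89, 29^32 ≡ 3, 29^64 ≡ 9 (mod 107).
Test 29^d mod 107 for each divisor d in increasing order:
29^1 ≡ 29
29^2 ≡ 92
29^53 = 29^32·29^16·29^4·29^1 ≡ 1  ← first divisor giving 1
The order is 53.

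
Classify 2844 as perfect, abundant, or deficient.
abundant

Proper divisors of 2844: sum = 1 + 2 + 3 + 4 + 6 + 9 + 12 + 18 + ... + 474 + 711 + 948 + 1422 (17 divisors) = 4436
Since 4436 > 2844, 2844 is abundant.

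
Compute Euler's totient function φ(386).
192

386 = 2 × 193
φ(n) = n × ∏(1 - 1/p) for each prime p dividing n
φ(386) = 386 × (1 - 1/2) × (1 - 1/193) = 192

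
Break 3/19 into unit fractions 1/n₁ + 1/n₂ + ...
1/7 + 1/67 + 1/8911

Greedy algorithm:
3/19: ceiling(19/3) = 7, use 1/7
2/133: ceiling(133/2) = 67, use 1/67
1/8911: ceiling(8911/1) = 8911, use 1/8911
Result: 3/19 = 1/7 + 1/67 + 1/8911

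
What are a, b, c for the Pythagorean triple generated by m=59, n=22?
(2997, 2596, 3965)

Euclid's formula: a = m² - n², b = 2mn, c = m² + n²
m = 59, n = 22
a = 59² - 22² = 3481 - 484 = 2997
b = 2 × 59 × 22 = 2596
c = 59² + 22² = 3481 + 484 = 3965
Verification: 2997² + 2596² = 8982009 + 6739216 = 15721225 = 3965² ✓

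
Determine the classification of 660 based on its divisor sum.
abundant

Proper divisors of 660: sum = 1 + 2 + 3 + 4 + 5 + 6 + 10 + 11 + ... + 132 + 165 + 220 + 330 (23 divisors) = 1356
Since 1356 > 660, 660 is abundant.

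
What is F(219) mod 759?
320

Matrix identity: Q^n = [[F_(n+1), F_n], [F_n, F_(n-1)]] with Q = [[1,1],[1,0]].
n = 219 = 11011011₂. Square-and-multiply, entries mod 759:
Q^1 = [[1,1],[1,0]]
Q^3 = (Q^1)²·Q = [[3,2],[2,1]]
Q^6 = (Q^3)² = [[13,8],[8,5]]
Q^13 = (Q^6)²·Q = [[377,233],[233,144]]
Q^27 = (Q^13)²·Q = [[549,596],[596,712]]
Q^54 = (Q^27)² = [[82,146],[146,695]]
Q^109 = (Q^54)²·Q = [[308,716],[716,351]]
Q^219 = (Q^109)²·Q = [[66,320],[320,505]]
F_219 mod 759 = Q^219[0][1] = 320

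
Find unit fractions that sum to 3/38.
1/13 + 1/494

Greedy algorithm:
3/38: ceiling(38/3) = 13, use 1/13
1/494: ceiling(494/1) = 494, use 1/494
Result: 3/38 = 1/13 + 1/494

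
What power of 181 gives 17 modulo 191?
92

Baby-step giant-step with step n = ⌈√191⌉ = 14.
Baby steps 181^j mod 191 (j:value) for j=0..13: 0:1, 1:181, 2:100, 3:146, 4:68, 5:84, 6:115, 7:187, 8:40, 9:173, 10:180, 11:110, 12:46, 13:113.
Giant-step multiplier: 181^(-14) ≡ 181^(190-14) = 181^176 ≡ 12 (mod 191).
Giant steps γ_i = 17·12^i mod 191: γ_0=17, γ_1=13, γ_2=156, γ_3=153, γ_4=117, γ_5=67, γ_6=40 (in table at j=8).
x = i·n + j = 6·14 + 8 = 92.
Check: 181^92 ≡ 17 (mod 191).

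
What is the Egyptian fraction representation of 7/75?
1/11 + 1/413 + 1/340725

Greedy algorithm:
7/75: ceiling(75/7) = 11, use 1/11
2/825: ceiling(825/2) = 413, use 1/413
1/340725: ceiling(340725/1) = 340725, use 1/340725
Result: 7/75 = 1/11 + 1/413 + 1/340725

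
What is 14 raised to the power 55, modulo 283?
88

Repeated squaring. Binary of 55 = 110111.
14^1 ≡ 14 (mod 283); 14^2 ≡ 196 (mod 283); 14^4 ≡ 211 (mod 283); 14^8 ≡ 90 (mod 283); 14^16 ≡ 176 (mod 283); 14^32 ≡ 129 (mod 283)
14^55 = 14^1 × 14^2 × 14^4 × 14^16 × 14^32 ≡ 88 (mod 283)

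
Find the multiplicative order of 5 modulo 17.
16

17 is prime, so ord(5) divides φ(17) = 16.
Divisors of 16: 1, 2, 4, 8, 16.
Repeated squaring: 5^1 ≡ 5, 5^2 ≡ 8, 5^4 ≡ 13, 5^8 ≡ 16, 5^16 ≡ 1 (mod 17).
Test 5^d mod 17 for each divisor d in increasing order:
5^1 ≡ 5
5^2 ≡ 8
5^4 ≡ 13
5^8 ≡ 16
5^16 ≡ 1  ← first divisor giving 1
The order is 16.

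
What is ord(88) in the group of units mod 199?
66

199 is prime, so ord(88) divides φ(199) = 198.
Divisors of 198: 1, 2, 3, 6, 9, 11, 18, 22, 33, 66, 99, 198.
Repeated squaring: 88^1 ≡ 88, 88^2 ≡ 182, 88^4 ≡ 90, 88^8 ≡ 140, 88^16 ≡ 98, 88^32 ≡ 52, 88^64 ≡ 117, 88^128 ≡ 157 (mod 199).
Test 88^d mod 199 for each divisor d in increasing order:
88^1 ≡ 88
88^2 ≡ 182
88^3 = 88^2·88^1 ≡ 96
88^6 = 88^4·88^2 ≡ 62
88^9 = 88^8·88^1 ≡ 181
88^11 = 88^8·88^2·88^1 ≡ 107
88^18 = 88^16·88^2 ≡ 125
88^22 = 88^16·88^4·88^2 ≡ 106
88^33 = 88^32·88^1 ≡ 198
88^66 = 88^64·88^2 ≡ 1  ← first divisor giving 1
The order is 66.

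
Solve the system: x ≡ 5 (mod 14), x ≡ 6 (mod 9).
33

Using Chinese Remainder Theorem:
M = 14 × 9 = 126
M1 = 9, M2 = 14
y1 = 9^(-1) mod 14 = 11
y2 = 14^(-1) mod 9 = 2
x = (5×9×11 + 6×14×2) mod 126 = 33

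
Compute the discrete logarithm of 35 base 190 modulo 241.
23

Baby-step giant-step with step n = ⌈√241⌉ = 16.
Baby steps 190^j mod 241 (j:value) for j=0..15: 0:1, 1:190, 2:191, 3:140, 4:90, 5:230, 6:79, 7:68, 8:147, 9:215, 10:121, 11:95, 12:216, 13:70, 14:45, 15:115.
Giant-step multiplier: 190^(-16) ≡ 190^(240-16) = 190^224 ≡ 119 (mod 241).
Giant steps γ_i = 35·119^i mod 241: γ_0=35, γ_1=68 (in table at j=7).
x = i·n + j = 1·16 + 7 = 23.
Check: 190^23 ≡ 35 (mod 241).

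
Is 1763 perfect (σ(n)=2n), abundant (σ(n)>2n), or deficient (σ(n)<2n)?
deficient

Proper divisors of 1763: sum = 1 + 41 + 43 = 85
Since 85 < 1763, 1763 is deficient.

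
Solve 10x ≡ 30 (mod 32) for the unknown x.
x ≡ 3 (mod 16)

gcd(10, 32) = 2, which divides 30, so solutions exist.
Divide through by 2: 5x ≡ 15 (mod 16).
Find 5^(-1) mod 16 by the extended Euclidean algorithm:
16 = 3 × 5 + 1  ⟹  1 = (1)·16 + (-3)·5
So (-3)·5 ≡ 1 (mod 16), i.e. 5^(-1) ≡ -3 ≡ 13 (mod 16).
x ≡ 13 × 15 = 195 ≡ 3 (mod 16).
Check: 10 × 3 = 30 ≡ 30 (mod 32).
x ≡ 3 (mod 16), giving 2 solutions mod 32.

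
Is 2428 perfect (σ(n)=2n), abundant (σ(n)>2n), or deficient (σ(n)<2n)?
deficient

Proper divisors of 2428: sum = 1 + 2 + 4 + 607 + 1214 = 1828
Since 1828 < 2428, 2428 is deficient.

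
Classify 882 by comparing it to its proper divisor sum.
abundant

Proper divisors of 882: sum = 1 + 2 + 3 + 6 + 7 + 9 + 14 + 18 + ... + 126 + 147 + 294 + 441 (17 divisors) = 1341
Since 1341 > 882, 882 is abundant.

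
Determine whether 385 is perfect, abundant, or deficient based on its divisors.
deficient

Proper divisors of 385: sum = 1 + 5 + 7 + 11 + 35 + 55 + 77 = 191
Since 191 < 385, 385 is deficient.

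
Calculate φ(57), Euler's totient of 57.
36

57 = 3 × 19
φ(n) = n × ∏(1 - 1/p) for each prime p dividing n
φ(57) = 57 × (1 - 1/3) × (1 - 1/19) = 36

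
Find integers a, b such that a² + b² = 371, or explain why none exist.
Not possible

Factorization: 371 = 7 × 53
By Fermat: n is sum of two squares iff every prime p ≡ 3 (mod 4) appears to even power.
Prime(s) ≡ 3 (mod 4) with odd exponent: [(7, 1)]
Therefore 371 cannot be expressed as a² + b².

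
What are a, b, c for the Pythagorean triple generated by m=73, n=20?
(4929, 2920, 5729)

Euclid's formula: a = m² - n², b = 2mn, c = m² + n²
m = 73, n = 20
a = 73² - 20² = 5329 - 400 = 4929
b = 2 × 73 × 20 = 2920
c = 73² + 20² = 5329 + 400 = 5729
Verification: 4929² + 2920² = 24295041 + 8526400 = 32821441 = 5729² ✓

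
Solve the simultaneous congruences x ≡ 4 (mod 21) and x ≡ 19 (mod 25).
319

Using Chinese Remainder Theorem:
M = 21 × 25 = 525
M1 = 25, M2 = 21
y1 = 25^(-1) mod 21 = 16
y2 = 21^(-1) mod 25 = 6
x = (4×25×16 + 19×21×6) mod 525 = 319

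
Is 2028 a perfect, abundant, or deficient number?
abundant

Proper divisors of 2028: sum = 1 + 2 + 3 + 4 + 6 + 12 + 13 + 26 + ... + 338 + 507 + 676 + 1014 (17 divisors) = 3096
Since 3096 > 2028, 2028 is abundant.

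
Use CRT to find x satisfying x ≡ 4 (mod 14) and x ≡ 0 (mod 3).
18

Using Chinese Remainder Theorem:
M = 14 × 3 = 42
M1 = 3, M2 = 14
y1 = 3^(-1) mod 14 = 5
y2 = 14^(-1) mod 3 = 2
x = (4×3×5 + 0×14×2) mod 42 = 18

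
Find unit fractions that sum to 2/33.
1/17 + 1/561

Greedy algorithm:
2/33: ceiling(33/2) = 17, use 1/17
1/561: ceiling(561/1) = 561, use 1/561
Result: 2/33 = 1/17 + 1/561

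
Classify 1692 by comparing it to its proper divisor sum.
abundant

Proper divisors of 1692: sum = 1 + 2 + 3 + 4 + 6 + 9 + 12 + 18 + ... + 282 + 423 + 564 + 846 (17 divisors) = 2676
Since 2676 > 1692, 1692 is abundant.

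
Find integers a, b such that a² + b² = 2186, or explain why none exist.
31² + 35² (a=31, b=35)

Factorization: 2186 = 2 × 1093
By Fermat: n is sum of two squares iff every prime p ≡ 3 (mod 4) appears to even power.
All primes ≡ 3 (mod 4) appear to even power.
Search a = 0, 1, 2, … for 2186 - a² a perfect square: first hit at a = 31: 2186 - 961 = 1225 = 35².
2186 = 31² + 35² = 961 + 1225 ✓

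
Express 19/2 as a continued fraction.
[9; 2]

Euclidean algorithm steps:
19 = 9 × 2 + 1
2 = 2 × 1 + 0
Continued fraction: [9; 2]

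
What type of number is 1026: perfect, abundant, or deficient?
abundant

Proper divisors of 1026: sum = 1 + 2 + 3 + 6 + 9 + 18 + 19 + 27 + 38 + 54 + 57 + 114 + 171 + 342 + 513 = 1374
Since 1374 > 1026, 1026 is abundant.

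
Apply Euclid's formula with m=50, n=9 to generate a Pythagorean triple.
(2419, 900, 2581)

Euclid's formula: a = m² - n², b = 2mn, c = m² + n²
m = 50, n = 9
a = 50² - 9² = 2500 - 81 = 2419
b = 2 × 50 × 9 = 900
c = 50² + 9² = 2500 + 81 = 2581
Verification: 2419² + 900² = 5851561 + 810000 = 6661561 = 2581² ✓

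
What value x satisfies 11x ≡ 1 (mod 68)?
31

gcd(11, 68) = 1, so the inverse exists.
Extended Euclidean algorithm on (68, 11):
68 = 6 × 11 + 2  ⟹  2 = (1)·68 + (-6)·11
11 = 5 × 2 + 1  ⟹  1 = (-5)·68 + (31)·11
So (31)·11 ≡ 1 (mod 68), i.e. 11^(-1) ≡ 31 (mod 68).
Check: 11 × 31 = 341 ≡ 1 (mod 68)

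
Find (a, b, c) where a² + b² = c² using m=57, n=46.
(1133, 5244, 5365)

Euclid's formula: a = m² - n², b = 2mn, c = m² + n²
m = 57, n = 46
a = 57² - 46² = 3249 - 2116 = 1133
b = 2 × 57 × 46 = 5244
c = 57² + 46² = 3249 + 2116 = 5365
Verification: 1133² + 5244² = 1283689 + 27499536 = 28783225 = 5365² ✓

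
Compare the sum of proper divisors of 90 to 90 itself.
abundant

Proper divisors of 90: sum = 1 + 2 + 3 + 5 + 6 + 9 + 10 + 15 + 18 + 30 + 45 = 144
Since 144 > 90, 90 is abundant.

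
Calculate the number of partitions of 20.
627

p(n) counts ways to write n as a sum of positive integers (order ignored).
Euler's pentagonal recurrence: p(k) = p(k-1) + p(k-2) - p(k-5) - p(k-7) + p(k-12) + p(k-15) - ... (offsets j(3j∓1)/2, signs ++--, p(0)=1, p(<0)=0).
DP table for k = 0..19: p(0)=1, p(1)=1, p(2)=2, p(3)=3, p(4)=5, p(5)=7, p(6)=11, p(7)=15, p(8)=22, p(9)=30, p(10)=42, p(11)=56, p(12)=77, p(13)=101, p(14)=135, p(15)=176, p(16)=231, p(17)=297, p(18)=385, p(19)=490.
Final step: p(20) = p(19) + p(18) - p(15) - p(13) + p(8) + p(5)
= 490 + 385 - 176 - 101 + 22 + 7
= 627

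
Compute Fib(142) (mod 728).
391

Matrix identity: Q^n = [[F_(n+1), F_n], [F_n, F_(n-1)]] with Q = [[1,1],[1,0]].
n = 142 = 10001110₂. Square-and-multiply, entries mod 728:
Q^1 = [[1,1],[1,0]]
Q^2 = (Q^1)² = [[2,1],[1,1]]
Q^4 = (Q^2)² = [[5,3],[3,2]]
Q^8 = (Q^4)² = [[34,21],[21,13]]
Q^17 = (Q^8)²·Q = [[400,141],[141,259]]
Q^35 = (Q^17)²·Q = [[528,65],[65,463]]
Q^71 = (Q^35)²·Q = [[168,545],[545,351]]
Q^142 = (Q^71)² = [[561,391],[391,170]]
F_142 mod 728 = Q^142[0][1] = 391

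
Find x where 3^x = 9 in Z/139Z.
2

Baby-step giant-step with step n = ⌈√139⌉ = 12.
Baby steps 3^j mod 139 (j:value) for j=0..11: 0:1, 1:3, 2:9, 3:27, 4:81, 5:104, 6:34, 7:102, 8:28, 9:84, 10:113, 11:61.
h = 9 is already in the table at j=2, so x = 2.
Check: 3^2 ≡ 9 (mod 139).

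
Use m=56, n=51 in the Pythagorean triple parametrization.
(535, 5712, 5737)

Euclid's formula: a = m² - n², b = 2mn, c = m² + n²
m = 56, n = 51
a = 56² - 51² = 3136 - 2601 = 535
b = 2 × 56 × 51 = 5712
c = 56² + 51² = 3136 + 2601 = 5737
Verification: 535² + 5712² = 286225 + 32626944 = 32913169 = 5737² ✓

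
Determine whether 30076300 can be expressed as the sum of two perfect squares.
Not possible

Factorization: 30076300 = 2^2 × 5^2 × 67^3
By Fermat: n is sum of two squares iff every prime p ≡ 3 (mod 4) appears to even power.
Prime(s) ≡ 3 (mod 4) with odd exponent: [(67, 3)]
Therefore 30076300 cannot be expressed as a² + b².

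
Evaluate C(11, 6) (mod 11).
0

Using Lucas' theorem:
Write n=11 and k=6 in base 11:
n in base 11: [1, 0]
k in base 11: [0, 6]
C(11,6) mod 11 = ∏ C(n_i, k_i) mod 11
Digit binomials (mod 11): C(1,0) = 1; C(0,6) = 0 (k_i > n_i)
Product: 1 × 0 = 0 ≡ 0 (mod 11)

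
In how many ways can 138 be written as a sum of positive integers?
12292341831

p(n) counts ways to write n as a sum of positive integers (order ignored).
Euler's pentagonal recurrence: p(k) = p(k-1) + p(k-2) - p(k-5) - p(k-7) + p(k-12) + p(k-15) - ... (offsets j(3j∓1)/2, signs ++--, p(0)=1, p(<0)=0).
DP table for k = 0..137: p(0)=1, p(1)=1, p(2)=2, p(3)=3, p(4)=5, p(5)=7, p(6)=11, p(7)=15, p(8)=22, p(9)=30, p(10)=42, p(11)=56, p(12)=77, p(13)=101, p(14)=135, p(15)=176, p(16)=231, p(17)=297, p(18)=385, p(19)=490, p(20)=627, p(21)=792, p(22)=1002, p(23)=1255, p(24)=1575, p(25)=1958, p(26)=2436, p(27)=3010, p(28)=3718, p(29)=4565, p(30)=5604, p(31)=6842, p(32)=8349, p(33)=10143, p(34)=12310, p(35)=14883, p(36)=17977, p(37)=21637, p(38)=26015, p(39)=31185, p(40)=37338, p(41)=44583, p(42)=53174, p(43)=63261, p(44)=75175, p(45)=89134, p(46)=105558, p(47)=124754, p(48)=147273, p(49)=173525, p(50)=204226, p(51)=239943, p(52)=281589, p(53)=329931, p(54)=386155, p(55)=451276, p(56)=526823, p(57)=614154, p(58)=715220, p(59)=831820, p(60)=966467, p(61)=1121505, p(62)=1300156, p(63)=1505499, p(64)=1741630, p(65)=2012558, p(66)=2323520, p(67)=2679689, p(68)=3087735, p(69)=3554345, p(70)=4087968, p(71)=4697205, p(72)=5392783, p(73)=6185689, p(74)=7089500, p(75)=8118264, p(76)=9289091, p(77)=10619863, p(78)=12132164, p(79)=13848650, p(80)=15796476, p(81)=18004327, p(82)=20506255, p(83)=23338469, p(84)=26543660, p(85)=30167357, p(86)=34262962, p(87)=38887673, p(88)=44108109, p(89)=49995925, p(90)=56634173, p(91)=64112359, p(92)=72533807, p(93)=82010177, p(94)=92669720, p(95)=104651419, p(96)=118114304, p(97)=133230930, p(98)=150198136, p(99)=169229875, p(100)=190569292, p(101)=214481126, p(102)=241265379, p(103)=271248950, p(104)=304801365, p(105)=342325709, p(106)=384276336, p(107)=431149389, p(108)=483502844, p(109)=541946240, p(110)=607163746, p(111)=679903203, p(112)=761002156, p(113)=851376628, p(114)=952050665, p(115)=1064144451, p(116)=1188908248, p(117)=1327710076, p(118)=1482074143, p(119)=1653668665, p(120)=1844349560, p(121)=2056148051, p(122)=2291320912, p(123)=2552338241, p(124)=2841940500, p(125)=3163127352, p(126)=3519222692, p(127)=3913864295, p(128)=4351078600, p(129)=4835271870, p(130)=5371315400, p(131)=5964539504, p(132)=6620830889, p(133)=7346629512, p(134)=8149040695, p(135)=9035836076, p(136)=10015581680, p(137)=11097645016.
Final step: p(138) = p(137) + p(136) - p(133) - p(131) + p(126) + p(123) - p(116) - p(112) + p(103) + p(98) - p(87) - p(81) + p(68) + p(61) - p(46) - p(38) + p(21) + p(12)
= 11097645016 + 10015581680 - 7346629512 - 5964539504 + 3519222692 + 2552338241 - 1188908248 - 761002156 + 271248950 + 150198136 - 38887673 - 18004327 + 3087735 + 1121505 - 105558 - 26015 + 792 + 77
= 12292341831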